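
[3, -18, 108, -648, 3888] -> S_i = 3*-6^i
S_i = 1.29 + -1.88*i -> [1.29, -0.59, -2.47, -4.35, -6.23]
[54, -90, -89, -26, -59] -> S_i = Random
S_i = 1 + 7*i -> [1, 8, 15, 22, 29]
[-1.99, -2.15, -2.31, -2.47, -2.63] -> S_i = -1.99 + -0.16*i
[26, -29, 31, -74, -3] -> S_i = Random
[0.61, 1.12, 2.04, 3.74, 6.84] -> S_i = 0.61*1.83^i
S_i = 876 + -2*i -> [876, 874, 872, 870, 868]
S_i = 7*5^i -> [7, 35, 175, 875, 4375]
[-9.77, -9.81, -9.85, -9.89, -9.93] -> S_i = -9.77 + -0.04*i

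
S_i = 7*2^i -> [7, 14, 28, 56, 112]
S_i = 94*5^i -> [94, 470, 2350, 11750, 58750]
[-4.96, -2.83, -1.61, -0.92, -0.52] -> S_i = -4.96*0.57^i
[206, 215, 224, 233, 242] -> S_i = 206 + 9*i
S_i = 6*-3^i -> [6, -18, 54, -162, 486]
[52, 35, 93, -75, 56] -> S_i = Random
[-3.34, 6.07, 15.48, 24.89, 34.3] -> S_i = -3.34 + 9.41*i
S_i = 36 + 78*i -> [36, 114, 192, 270, 348]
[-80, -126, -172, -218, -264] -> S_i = -80 + -46*i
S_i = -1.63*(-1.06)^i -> [-1.63, 1.73, -1.83, 1.94, -2.06]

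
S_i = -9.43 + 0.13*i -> [-9.43, -9.3, -9.17, -9.04, -8.91]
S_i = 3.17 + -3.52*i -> [3.17, -0.35, -3.87, -7.39, -10.91]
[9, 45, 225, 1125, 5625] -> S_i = 9*5^i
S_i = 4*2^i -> [4, 8, 16, 32, 64]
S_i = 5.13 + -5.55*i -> [5.13, -0.42, -5.97, -11.52, -17.07]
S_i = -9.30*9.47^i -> [-9.3, -88.07, -834.03, -7898.29, -74796.77]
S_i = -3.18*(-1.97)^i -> [-3.18, 6.26, -12.34, 24.31, -47.9]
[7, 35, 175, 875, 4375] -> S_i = 7*5^i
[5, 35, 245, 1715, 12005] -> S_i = 5*7^i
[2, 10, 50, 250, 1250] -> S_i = 2*5^i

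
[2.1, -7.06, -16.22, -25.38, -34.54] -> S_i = 2.10 + -9.16*i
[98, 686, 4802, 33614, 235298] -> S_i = 98*7^i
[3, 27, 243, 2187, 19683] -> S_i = 3*9^i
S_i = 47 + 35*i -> [47, 82, 117, 152, 187]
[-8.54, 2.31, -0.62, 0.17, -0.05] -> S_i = -8.54*(-0.27)^i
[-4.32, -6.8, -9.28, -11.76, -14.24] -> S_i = -4.32 + -2.48*i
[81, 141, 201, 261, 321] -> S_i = 81 + 60*i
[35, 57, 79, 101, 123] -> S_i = 35 + 22*i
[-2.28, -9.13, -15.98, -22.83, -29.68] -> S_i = -2.28 + -6.85*i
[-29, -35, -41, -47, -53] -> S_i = -29 + -6*i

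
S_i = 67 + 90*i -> [67, 157, 247, 337, 427]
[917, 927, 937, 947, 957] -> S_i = 917 + 10*i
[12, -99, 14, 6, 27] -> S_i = Random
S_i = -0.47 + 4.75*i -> [-0.47, 4.28, 9.03, 13.78, 18.53]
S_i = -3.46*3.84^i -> [-3.46, -13.29, -51.02, -195.92, -752.32]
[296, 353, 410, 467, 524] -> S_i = 296 + 57*i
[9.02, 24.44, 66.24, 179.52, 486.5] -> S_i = 9.02*2.71^i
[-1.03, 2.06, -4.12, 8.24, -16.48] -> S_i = -1.03*(-2.00)^i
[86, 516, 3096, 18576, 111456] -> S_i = 86*6^i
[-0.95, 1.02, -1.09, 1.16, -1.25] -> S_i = -0.95*(-1.07)^i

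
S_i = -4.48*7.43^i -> [-4.48, -33.29, -247.32, -1837.57, -13653.16]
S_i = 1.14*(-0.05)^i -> [1.14, -0.06, 0.0, -0.0, 0.0]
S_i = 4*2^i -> [4, 8, 16, 32, 64]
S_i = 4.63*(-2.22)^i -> [4.63, -10.28, 22.82, -50.66, 112.46]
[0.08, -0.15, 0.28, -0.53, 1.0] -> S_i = 0.08*(-1.88)^i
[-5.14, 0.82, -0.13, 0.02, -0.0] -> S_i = -5.14*(-0.16)^i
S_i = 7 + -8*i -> [7, -1, -9, -17, -25]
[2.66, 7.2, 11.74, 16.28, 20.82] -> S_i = 2.66 + 4.54*i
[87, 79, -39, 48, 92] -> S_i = Random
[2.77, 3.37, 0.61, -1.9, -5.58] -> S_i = Random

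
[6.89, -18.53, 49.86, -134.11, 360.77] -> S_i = 6.89*(-2.69)^i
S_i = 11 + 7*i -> [11, 18, 25, 32, 39]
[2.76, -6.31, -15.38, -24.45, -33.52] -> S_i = 2.76 + -9.07*i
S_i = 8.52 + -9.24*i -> [8.52, -0.72, -9.96, -19.2, -28.44]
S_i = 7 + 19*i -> [7, 26, 45, 64, 83]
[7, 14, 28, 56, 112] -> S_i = 7*2^i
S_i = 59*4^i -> [59, 236, 944, 3776, 15104]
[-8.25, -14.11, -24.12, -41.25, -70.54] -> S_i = -8.25*1.71^i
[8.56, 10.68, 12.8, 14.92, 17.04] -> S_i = 8.56 + 2.12*i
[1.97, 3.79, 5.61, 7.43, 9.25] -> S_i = 1.97 + 1.82*i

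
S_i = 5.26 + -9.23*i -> [5.26, -3.97, -13.2, -22.43, -31.66]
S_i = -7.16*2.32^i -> [-7.16, -16.61, -38.54, -89.41, -207.43]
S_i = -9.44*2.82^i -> [-9.44, -26.62, -75.07, -211.7, -596.99]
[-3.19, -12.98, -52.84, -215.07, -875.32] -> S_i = -3.19*4.07^i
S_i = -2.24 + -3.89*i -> [-2.24, -6.13, -10.02, -13.91, -17.8]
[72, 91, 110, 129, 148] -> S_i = 72 + 19*i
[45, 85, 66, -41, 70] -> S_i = Random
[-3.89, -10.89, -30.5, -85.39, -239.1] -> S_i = -3.89*2.80^i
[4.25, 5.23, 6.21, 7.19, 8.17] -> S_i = 4.25 + 0.98*i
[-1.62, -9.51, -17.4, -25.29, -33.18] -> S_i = -1.62 + -7.89*i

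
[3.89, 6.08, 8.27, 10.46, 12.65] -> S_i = 3.89 + 2.19*i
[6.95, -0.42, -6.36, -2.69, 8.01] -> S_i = Random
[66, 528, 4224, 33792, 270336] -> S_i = 66*8^i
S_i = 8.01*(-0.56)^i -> [8.01, -4.49, 2.51, -1.41, 0.79]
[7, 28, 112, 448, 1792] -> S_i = 7*4^i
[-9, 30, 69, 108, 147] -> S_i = -9 + 39*i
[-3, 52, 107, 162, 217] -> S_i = -3 + 55*i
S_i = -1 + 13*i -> [-1, 12, 25, 38, 51]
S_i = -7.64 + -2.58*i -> [-7.64, -10.22, -12.8, -15.38, -17.96]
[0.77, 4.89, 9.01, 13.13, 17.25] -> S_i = 0.77 + 4.12*i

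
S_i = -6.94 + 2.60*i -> [-6.94, -4.34, -1.74, 0.86, 3.46]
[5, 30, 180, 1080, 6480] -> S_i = 5*6^i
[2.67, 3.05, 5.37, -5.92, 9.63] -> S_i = Random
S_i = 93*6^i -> [93, 558, 3348, 20088, 120528]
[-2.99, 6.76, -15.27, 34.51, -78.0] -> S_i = -2.99*(-2.26)^i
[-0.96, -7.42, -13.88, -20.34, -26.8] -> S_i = -0.96 + -6.46*i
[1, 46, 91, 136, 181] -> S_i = 1 + 45*i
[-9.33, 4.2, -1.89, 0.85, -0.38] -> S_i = -9.33*(-0.45)^i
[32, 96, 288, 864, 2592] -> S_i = 32*3^i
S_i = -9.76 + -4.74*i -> [-9.76, -14.5, -19.24, -23.98, -28.72]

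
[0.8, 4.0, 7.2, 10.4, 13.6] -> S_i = 0.80 + 3.20*i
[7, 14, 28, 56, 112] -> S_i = 7*2^i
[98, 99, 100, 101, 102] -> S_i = 98 + 1*i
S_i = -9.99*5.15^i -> [-9.99, -51.45, -264.96, -1364.54, -7027.4]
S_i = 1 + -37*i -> [1, -36, -73, -110, -147]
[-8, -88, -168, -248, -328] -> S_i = -8 + -80*i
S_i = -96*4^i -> [-96, -384, -1536, -6144, -24576]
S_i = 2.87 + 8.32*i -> [2.87, 11.19, 19.51, 27.83, 36.15]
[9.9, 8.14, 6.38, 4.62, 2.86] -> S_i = 9.90 + -1.76*i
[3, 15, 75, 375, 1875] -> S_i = 3*5^i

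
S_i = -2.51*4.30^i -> [-2.51, -10.79, -46.41, -199.56, -858.12]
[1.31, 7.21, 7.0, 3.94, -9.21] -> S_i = Random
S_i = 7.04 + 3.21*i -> [7.04, 10.25, 13.46, 16.67, 19.88]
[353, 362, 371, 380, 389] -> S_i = 353 + 9*i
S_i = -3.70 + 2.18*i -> [-3.7, -1.52, 0.66, 2.84, 5.02]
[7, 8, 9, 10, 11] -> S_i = 7 + 1*i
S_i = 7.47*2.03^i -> [7.47, 15.16, 30.78, 62.49, 126.85]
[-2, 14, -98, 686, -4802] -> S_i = -2*-7^i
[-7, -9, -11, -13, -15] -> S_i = -7 + -2*i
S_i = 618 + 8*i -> [618, 626, 634, 642, 650]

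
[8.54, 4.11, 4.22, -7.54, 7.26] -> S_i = Random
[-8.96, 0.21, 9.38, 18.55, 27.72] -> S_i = -8.96 + 9.17*i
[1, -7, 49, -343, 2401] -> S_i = 1*-7^i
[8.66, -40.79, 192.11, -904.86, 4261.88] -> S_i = 8.66*(-4.71)^i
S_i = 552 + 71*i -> [552, 623, 694, 765, 836]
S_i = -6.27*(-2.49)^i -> [-6.27, 15.61, -38.87, 96.8, -241.03]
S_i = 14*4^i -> [14, 56, 224, 896, 3584]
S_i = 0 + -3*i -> [0, -3, -6, -9, -12]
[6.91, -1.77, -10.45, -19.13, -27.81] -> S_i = 6.91 + -8.68*i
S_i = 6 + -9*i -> [6, -3, -12, -21, -30]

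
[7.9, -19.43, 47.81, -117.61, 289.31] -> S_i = 7.90*(-2.46)^i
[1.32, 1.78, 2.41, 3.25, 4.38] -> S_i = 1.32*1.35^i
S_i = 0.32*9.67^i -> [0.32, 3.09, 29.92, 289.35, 2798.05]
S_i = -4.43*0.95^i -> [-4.43, -4.21, -4.0, -3.8, -3.61]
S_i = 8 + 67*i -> [8, 75, 142, 209, 276]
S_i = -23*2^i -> [-23, -46, -92, -184, -368]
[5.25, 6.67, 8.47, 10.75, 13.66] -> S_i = 5.25*1.27^i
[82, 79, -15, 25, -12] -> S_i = Random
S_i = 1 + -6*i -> [1, -5, -11, -17, -23]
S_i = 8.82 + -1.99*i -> [8.82, 6.83, 4.84, 2.85, 0.86]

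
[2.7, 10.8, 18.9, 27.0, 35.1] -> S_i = 2.70 + 8.10*i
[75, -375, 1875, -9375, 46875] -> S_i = 75*-5^i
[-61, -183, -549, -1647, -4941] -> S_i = -61*3^i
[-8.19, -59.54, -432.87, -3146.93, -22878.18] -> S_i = -8.19*7.27^i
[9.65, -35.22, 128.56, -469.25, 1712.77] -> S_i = 9.65*(-3.65)^i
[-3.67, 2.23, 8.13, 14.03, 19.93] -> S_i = -3.67 + 5.90*i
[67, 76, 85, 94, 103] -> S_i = 67 + 9*i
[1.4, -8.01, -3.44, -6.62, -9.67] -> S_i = Random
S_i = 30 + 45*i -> [30, 75, 120, 165, 210]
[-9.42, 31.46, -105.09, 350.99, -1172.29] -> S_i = -9.42*(-3.34)^i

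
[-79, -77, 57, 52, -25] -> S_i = Random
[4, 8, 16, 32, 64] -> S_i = 4*2^i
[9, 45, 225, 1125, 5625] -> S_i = 9*5^i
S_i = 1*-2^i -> [1, -2, 4, -8, 16]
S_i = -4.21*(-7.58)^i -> [-4.21, 31.91, -241.89, 1833.54, -13898.21]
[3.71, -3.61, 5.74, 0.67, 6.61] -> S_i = Random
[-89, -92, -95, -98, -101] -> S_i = -89 + -3*i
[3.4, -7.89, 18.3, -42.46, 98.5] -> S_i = 3.40*(-2.32)^i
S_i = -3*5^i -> [-3, -15, -75, -375, -1875]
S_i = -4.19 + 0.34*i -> [-4.19, -3.85, -3.51, -3.17, -2.83]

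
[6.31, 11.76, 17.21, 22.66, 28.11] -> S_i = 6.31 + 5.45*i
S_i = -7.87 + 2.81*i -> [-7.87, -5.06, -2.25, 0.56, 3.37]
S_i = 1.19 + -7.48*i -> [1.19, -6.29, -13.77, -21.25, -28.73]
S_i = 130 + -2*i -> [130, 128, 126, 124, 122]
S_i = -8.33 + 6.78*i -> [-8.33, -1.55, 5.23, 12.01, 18.79]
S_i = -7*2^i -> [-7, -14, -28, -56, -112]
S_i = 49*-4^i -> [49, -196, 784, -3136, 12544]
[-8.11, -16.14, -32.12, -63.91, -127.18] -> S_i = -8.11*1.99^i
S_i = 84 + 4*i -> [84, 88, 92, 96, 100]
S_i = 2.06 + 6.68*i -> [2.06, 8.74, 15.42, 22.1, 28.78]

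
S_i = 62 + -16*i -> [62, 46, 30, 14, -2]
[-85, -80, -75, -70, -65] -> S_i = -85 + 5*i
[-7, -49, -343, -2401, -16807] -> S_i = -7*7^i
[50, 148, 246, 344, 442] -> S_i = 50 + 98*i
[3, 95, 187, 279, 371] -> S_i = 3 + 92*i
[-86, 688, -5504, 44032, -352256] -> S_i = -86*-8^i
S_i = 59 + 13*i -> [59, 72, 85, 98, 111]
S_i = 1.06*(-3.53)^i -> [1.06, -3.74, 13.21, -46.63, 164.59]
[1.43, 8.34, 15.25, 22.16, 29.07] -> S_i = 1.43 + 6.91*i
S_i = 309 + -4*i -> [309, 305, 301, 297, 293]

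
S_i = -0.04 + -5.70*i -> [-0.04, -5.74, -11.44, -17.14, -22.84]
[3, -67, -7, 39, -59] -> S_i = Random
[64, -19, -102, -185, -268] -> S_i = 64 + -83*i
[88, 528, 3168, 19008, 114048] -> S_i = 88*6^i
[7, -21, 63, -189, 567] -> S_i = 7*-3^i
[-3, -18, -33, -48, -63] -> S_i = -3 + -15*i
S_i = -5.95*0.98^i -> [-5.95, -5.83, -5.71, -5.6, -5.49]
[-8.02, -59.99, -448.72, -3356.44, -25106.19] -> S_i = -8.02*7.48^i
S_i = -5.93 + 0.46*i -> [-5.93, -5.47, -5.01, -4.55, -4.09]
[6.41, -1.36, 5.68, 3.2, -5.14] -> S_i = Random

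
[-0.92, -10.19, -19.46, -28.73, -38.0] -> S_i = -0.92 + -9.27*i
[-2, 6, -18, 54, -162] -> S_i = -2*-3^i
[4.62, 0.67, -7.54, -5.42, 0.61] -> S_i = Random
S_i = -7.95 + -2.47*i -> [-7.95, -10.42, -12.89, -15.36, -17.83]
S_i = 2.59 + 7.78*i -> [2.59, 10.37, 18.15, 25.93, 33.71]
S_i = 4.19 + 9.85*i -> [4.19, 14.04, 23.89, 33.74, 43.59]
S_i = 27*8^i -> [27, 216, 1728, 13824, 110592]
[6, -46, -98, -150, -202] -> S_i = 6 + -52*i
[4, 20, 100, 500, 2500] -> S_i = 4*5^i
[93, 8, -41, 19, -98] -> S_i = Random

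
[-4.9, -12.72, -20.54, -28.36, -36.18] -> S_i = -4.90 + -7.82*i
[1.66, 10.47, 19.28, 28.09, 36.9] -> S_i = 1.66 + 8.81*i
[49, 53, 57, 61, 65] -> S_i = 49 + 4*i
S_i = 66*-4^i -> [66, -264, 1056, -4224, 16896]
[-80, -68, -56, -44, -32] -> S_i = -80 + 12*i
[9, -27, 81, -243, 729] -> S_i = 9*-3^i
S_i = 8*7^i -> [8, 56, 392, 2744, 19208]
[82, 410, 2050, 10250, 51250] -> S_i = 82*5^i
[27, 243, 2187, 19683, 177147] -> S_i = 27*9^i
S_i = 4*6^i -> [4, 24, 144, 864, 5184]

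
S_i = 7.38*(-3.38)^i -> [7.38, -24.94, 84.31, -284.97, 963.21]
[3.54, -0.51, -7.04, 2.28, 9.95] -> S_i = Random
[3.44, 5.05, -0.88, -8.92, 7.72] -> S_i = Random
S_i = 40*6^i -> [40, 240, 1440, 8640, 51840]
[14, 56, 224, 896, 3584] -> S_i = 14*4^i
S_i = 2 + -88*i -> [2, -86, -174, -262, -350]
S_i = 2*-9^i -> [2, -18, 162, -1458, 13122]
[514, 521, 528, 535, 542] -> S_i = 514 + 7*i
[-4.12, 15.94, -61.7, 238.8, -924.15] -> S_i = -4.12*(-3.87)^i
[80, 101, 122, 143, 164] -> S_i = 80 + 21*i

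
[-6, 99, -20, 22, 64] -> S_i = Random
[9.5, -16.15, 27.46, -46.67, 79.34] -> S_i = 9.50*(-1.70)^i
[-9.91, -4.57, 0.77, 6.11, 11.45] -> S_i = -9.91 + 5.34*i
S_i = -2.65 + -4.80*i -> [-2.65, -7.45, -12.25, -17.05, -21.85]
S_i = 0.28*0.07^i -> [0.28, 0.02, 0.0, 0.0, 0.0]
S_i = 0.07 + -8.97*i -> [0.07, -8.9, -17.87, -26.84, -35.81]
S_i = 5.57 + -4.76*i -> [5.57, 0.81, -3.95, -8.71, -13.47]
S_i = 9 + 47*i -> [9, 56, 103, 150, 197]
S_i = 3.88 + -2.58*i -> [3.88, 1.3, -1.28, -3.86, -6.44]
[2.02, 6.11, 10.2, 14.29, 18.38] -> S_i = 2.02 + 4.09*i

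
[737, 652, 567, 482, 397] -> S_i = 737 + -85*i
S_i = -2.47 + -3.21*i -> [-2.47, -5.68, -8.89, -12.1, -15.31]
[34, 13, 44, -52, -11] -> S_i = Random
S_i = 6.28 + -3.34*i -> [6.28, 2.94, -0.4, -3.74, -7.08]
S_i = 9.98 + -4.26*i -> [9.98, 5.72, 1.46, -2.8, -7.06]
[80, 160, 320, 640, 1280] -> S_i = 80*2^i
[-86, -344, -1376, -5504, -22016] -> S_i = -86*4^i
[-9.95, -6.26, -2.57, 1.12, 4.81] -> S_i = -9.95 + 3.69*i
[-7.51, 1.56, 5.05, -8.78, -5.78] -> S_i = Random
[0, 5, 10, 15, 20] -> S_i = 0 + 5*i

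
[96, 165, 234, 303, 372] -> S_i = 96 + 69*i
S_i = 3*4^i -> [3, 12, 48, 192, 768]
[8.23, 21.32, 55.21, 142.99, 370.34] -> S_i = 8.23*2.59^i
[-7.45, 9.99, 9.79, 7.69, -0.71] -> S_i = Random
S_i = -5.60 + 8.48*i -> [-5.6, 2.88, 11.36, 19.84, 28.32]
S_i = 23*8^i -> [23, 184, 1472, 11776, 94208]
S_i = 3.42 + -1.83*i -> [3.42, 1.59, -0.24, -2.07, -3.9]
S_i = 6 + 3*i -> [6, 9, 12, 15, 18]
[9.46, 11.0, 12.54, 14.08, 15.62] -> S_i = 9.46 + 1.54*i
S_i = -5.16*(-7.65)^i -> [-5.16, 39.47, -301.98, 2310.12, -17672.4]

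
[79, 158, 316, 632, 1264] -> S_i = 79*2^i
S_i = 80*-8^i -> [80, -640, 5120, -40960, 327680]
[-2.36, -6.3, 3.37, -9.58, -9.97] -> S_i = Random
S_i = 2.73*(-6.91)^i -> [2.73, -18.86, 130.35, -900.73, 6224.08]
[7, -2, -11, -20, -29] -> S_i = 7 + -9*i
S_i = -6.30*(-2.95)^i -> [-6.3, 18.58, -54.83, 161.74, -477.12]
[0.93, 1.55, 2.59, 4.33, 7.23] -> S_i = 0.93*1.67^i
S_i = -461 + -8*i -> [-461, -469, -477, -485, -493]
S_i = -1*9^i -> [-1, -9, -81, -729, -6561]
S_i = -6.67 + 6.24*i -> [-6.67, -0.43, 5.81, 12.05, 18.29]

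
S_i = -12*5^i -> [-12, -60, -300, -1500, -7500]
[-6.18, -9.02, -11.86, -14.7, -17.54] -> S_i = -6.18 + -2.84*i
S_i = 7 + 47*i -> [7, 54, 101, 148, 195]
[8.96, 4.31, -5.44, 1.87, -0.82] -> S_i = Random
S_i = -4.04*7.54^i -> [-4.04, -30.46, -229.68, -1731.79, -13057.7]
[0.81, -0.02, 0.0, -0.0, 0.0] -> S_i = 0.81*(-0.02)^i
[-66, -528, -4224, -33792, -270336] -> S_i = -66*8^i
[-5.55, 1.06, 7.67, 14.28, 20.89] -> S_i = -5.55 + 6.61*i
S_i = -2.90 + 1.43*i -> [-2.9, -1.47, -0.04, 1.39, 2.82]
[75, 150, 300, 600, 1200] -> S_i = 75*2^i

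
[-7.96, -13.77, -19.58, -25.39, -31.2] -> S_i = -7.96 + -5.81*i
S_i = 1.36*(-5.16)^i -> [1.36, -7.02, 36.21, -186.85, 964.13]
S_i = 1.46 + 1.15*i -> [1.46, 2.61, 3.76, 4.91, 6.06]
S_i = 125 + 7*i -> [125, 132, 139, 146, 153]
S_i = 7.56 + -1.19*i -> [7.56, 6.37, 5.18, 3.99, 2.8]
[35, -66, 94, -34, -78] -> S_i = Random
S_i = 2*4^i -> [2, 8, 32, 128, 512]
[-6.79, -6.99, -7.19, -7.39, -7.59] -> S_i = -6.79 + -0.20*i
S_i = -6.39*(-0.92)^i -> [-6.39, 5.88, -5.41, 4.98, -4.58]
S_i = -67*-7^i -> [-67, 469, -3283, 22981, -160867]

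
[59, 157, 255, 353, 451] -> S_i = 59 + 98*i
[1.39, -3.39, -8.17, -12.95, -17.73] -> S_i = 1.39 + -4.78*i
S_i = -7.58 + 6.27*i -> [-7.58, -1.31, 4.96, 11.23, 17.5]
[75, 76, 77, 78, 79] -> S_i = 75 + 1*i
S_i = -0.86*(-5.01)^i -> [-0.86, 4.31, -21.59, 108.15, -541.81]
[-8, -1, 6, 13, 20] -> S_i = -8 + 7*i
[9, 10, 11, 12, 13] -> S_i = 9 + 1*i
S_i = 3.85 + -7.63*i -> [3.85, -3.78, -11.41, -19.04, -26.67]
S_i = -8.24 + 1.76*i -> [-8.24, -6.48, -4.72, -2.96, -1.2]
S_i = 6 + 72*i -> [6, 78, 150, 222, 294]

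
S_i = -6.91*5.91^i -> [-6.91, -40.84, -241.35, -1426.4, -8430.01]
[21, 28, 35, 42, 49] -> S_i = 21 + 7*i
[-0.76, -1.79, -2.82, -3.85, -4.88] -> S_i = -0.76 + -1.03*i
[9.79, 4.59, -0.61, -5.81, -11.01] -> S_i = 9.79 + -5.20*i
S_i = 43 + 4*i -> [43, 47, 51, 55, 59]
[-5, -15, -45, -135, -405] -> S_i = -5*3^i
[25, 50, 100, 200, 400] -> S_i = 25*2^i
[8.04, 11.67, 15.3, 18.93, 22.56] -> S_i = 8.04 + 3.63*i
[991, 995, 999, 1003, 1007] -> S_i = 991 + 4*i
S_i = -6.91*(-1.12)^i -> [-6.91, 7.74, -8.67, 9.71, -10.87]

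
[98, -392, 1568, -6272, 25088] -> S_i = 98*-4^i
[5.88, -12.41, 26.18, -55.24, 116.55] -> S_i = 5.88*(-2.11)^i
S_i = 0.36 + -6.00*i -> [0.36, -5.64, -11.64, -17.64, -23.64]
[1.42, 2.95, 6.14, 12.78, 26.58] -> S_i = 1.42*2.08^i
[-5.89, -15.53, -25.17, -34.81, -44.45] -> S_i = -5.89 + -9.64*i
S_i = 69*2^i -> [69, 138, 276, 552, 1104]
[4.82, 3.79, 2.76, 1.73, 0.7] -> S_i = 4.82 + -1.03*i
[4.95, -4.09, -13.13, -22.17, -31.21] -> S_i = 4.95 + -9.04*i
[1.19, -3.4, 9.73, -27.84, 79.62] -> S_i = 1.19*(-2.86)^i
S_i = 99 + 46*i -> [99, 145, 191, 237, 283]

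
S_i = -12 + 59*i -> [-12, 47, 106, 165, 224]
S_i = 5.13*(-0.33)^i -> [5.13, -1.69, 0.56, -0.18, 0.06]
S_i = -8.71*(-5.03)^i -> [-8.71, 43.81, -220.37, 1108.47, -5575.58]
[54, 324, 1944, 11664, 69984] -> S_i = 54*6^i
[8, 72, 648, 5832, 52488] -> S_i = 8*9^i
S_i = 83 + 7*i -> [83, 90, 97, 104, 111]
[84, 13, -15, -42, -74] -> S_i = Random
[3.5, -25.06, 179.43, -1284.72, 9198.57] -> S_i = 3.50*(-7.16)^i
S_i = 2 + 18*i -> [2, 20, 38, 56, 74]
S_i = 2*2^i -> [2, 4, 8, 16, 32]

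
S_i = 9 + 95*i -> [9, 104, 199, 294, 389]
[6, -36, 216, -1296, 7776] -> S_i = 6*-6^i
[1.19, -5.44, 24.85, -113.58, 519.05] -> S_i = 1.19*(-4.57)^i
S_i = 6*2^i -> [6, 12, 24, 48, 96]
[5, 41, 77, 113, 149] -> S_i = 5 + 36*i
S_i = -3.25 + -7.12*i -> [-3.25, -10.37, -17.49, -24.61, -31.73]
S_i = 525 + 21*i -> [525, 546, 567, 588, 609]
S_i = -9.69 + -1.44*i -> [-9.69, -11.13, -12.57, -14.01, -15.45]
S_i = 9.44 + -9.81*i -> [9.44, -0.37, -10.18, -19.99, -29.8]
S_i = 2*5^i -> [2, 10, 50, 250, 1250]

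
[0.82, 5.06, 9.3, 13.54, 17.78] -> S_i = 0.82 + 4.24*i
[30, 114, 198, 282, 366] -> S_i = 30 + 84*i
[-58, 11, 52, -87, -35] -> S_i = Random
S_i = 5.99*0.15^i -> [5.99, 0.9, 0.13, 0.02, 0.0]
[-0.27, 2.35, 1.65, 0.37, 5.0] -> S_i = Random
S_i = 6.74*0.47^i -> [6.74, 3.17, 1.49, 0.7, 0.33]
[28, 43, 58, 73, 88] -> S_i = 28 + 15*i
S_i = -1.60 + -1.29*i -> [-1.6, -2.89, -4.18, -5.47, -6.76]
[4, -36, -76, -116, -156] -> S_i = 4 + -40*i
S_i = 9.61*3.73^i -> [9.61, 35.85, 133.7, 498.71, 1860.2]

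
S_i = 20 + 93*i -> [20, 113, 206, 299, 392]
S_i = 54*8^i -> [54, 432, 3456, 27648, 221184]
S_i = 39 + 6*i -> [39, 45, 51, 57, 63]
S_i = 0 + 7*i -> [0, 7, 14, 21, 28]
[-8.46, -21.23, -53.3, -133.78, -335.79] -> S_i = -8.46*2.51^i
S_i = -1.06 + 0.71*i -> [-1.06, -0.35, 0.36, 1.07, 1.78]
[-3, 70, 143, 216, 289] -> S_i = -3 + 73*i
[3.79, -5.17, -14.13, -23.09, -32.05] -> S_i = 3.79 + -8.96*i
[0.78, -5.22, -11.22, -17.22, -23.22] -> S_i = 0.78 + -6.00*i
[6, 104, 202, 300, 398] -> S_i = 6 + 98*i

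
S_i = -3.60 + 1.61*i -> [-3.6, -1.99, -0.38, 1.23, 2.84]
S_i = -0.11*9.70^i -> [-0.11, -1.07, -10.35, -100.39, -973.82]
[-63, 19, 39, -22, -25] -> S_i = Random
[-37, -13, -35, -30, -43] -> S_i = Random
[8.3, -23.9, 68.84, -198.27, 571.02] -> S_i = 8.30*(-2.88)^i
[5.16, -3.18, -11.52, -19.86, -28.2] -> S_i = 5.16 + -8.34*i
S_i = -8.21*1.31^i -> [-8.21, -10.76, -14.09, -18.46, -24.18]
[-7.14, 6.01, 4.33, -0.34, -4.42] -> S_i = Random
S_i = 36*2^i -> [36, 72, 144, 288, 576]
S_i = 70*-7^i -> [70, -490, 3430, -24010, 168070]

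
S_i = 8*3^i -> [8, 24, 72, 216, 648]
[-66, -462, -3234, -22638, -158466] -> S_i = -66*7^i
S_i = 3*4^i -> [3, 12, 48, 192, 768]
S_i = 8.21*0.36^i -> [8.21, 2.96, 1.06, 0.38, 0.14]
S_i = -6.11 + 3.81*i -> [-6.11, -2.3, 1.51, 5.32, 9.13]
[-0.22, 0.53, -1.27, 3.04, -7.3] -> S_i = -0.22*(-2.40)^i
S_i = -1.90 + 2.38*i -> [-1.9, 0.48, 2.86, 5.24, 7.62]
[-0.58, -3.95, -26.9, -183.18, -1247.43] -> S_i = -0.58*6.81^i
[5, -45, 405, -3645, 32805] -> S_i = 5*-9^i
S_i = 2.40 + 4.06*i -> [2.4, 6.46, 10.52, 14.58, 18.64]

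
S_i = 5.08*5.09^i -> [5.08, 25.86, 131.61, 669.91, 3409.85]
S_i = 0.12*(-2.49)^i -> [0.12, -0.3, 0.74, -1.85, 4.61]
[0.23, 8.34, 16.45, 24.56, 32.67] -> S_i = 0.23 + 8.11*i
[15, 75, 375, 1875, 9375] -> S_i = 15*5^i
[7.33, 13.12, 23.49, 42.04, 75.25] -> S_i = 7.33*1.79^i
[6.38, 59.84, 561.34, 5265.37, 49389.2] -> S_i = 6.38*9.38^i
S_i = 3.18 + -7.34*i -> [3.18, -4.16, -11.5, -18.84, -26.18]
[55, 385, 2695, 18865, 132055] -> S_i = 55*7^i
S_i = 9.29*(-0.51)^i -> [9.29, -4.74, 2.42, -1.23, 0.63]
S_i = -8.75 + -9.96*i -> [-8.75, -18.71, -28.67, -38.63, -48.59]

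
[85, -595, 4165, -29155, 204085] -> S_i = 85*-7^i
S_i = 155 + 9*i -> [155, 164, 173, 182, 191]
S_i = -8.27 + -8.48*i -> [-8.27, -16.75, -25.23, -33.71, -42.19]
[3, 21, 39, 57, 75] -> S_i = 3 + 18*i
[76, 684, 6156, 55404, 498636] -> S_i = 76*9^i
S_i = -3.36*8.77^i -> [-3.36, -29.47, -258.43, -2266.41, -19876.4]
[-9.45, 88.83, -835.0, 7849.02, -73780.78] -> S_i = -9.45*(-9.40)^i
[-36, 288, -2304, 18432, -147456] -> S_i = -36*-8^i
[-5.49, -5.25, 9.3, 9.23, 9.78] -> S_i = Random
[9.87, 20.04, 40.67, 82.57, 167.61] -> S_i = 9.87*2.03^i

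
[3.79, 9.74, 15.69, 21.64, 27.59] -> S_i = 3.79 + 5.95*i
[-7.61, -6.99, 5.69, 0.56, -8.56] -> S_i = Random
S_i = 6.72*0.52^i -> [6.72, 3.49, 1.82, 0.94, 0.49]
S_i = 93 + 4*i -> [93, 97, 101, 105, 109]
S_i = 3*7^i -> [3, 21, 147, 1029, 7203]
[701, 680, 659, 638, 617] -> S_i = 701 + -21*i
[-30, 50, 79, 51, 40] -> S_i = Random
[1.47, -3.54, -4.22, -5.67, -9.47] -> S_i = Random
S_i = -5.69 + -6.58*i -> [-5.69, -12.27, -18.85, -25.43, -32.01]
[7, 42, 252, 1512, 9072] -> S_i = 7*6^i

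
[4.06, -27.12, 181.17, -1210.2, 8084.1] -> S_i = 4.06*(-6.68)^i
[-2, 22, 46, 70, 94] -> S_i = -2 + 24*i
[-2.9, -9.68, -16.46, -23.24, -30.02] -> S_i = -2.90 + -6.78*i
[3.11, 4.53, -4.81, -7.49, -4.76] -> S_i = Random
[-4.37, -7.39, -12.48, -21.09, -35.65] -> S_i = -4.37*1.69^i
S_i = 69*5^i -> [69, 345, 1725, 8625, 43125]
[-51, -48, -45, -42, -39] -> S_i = -51 + 3*i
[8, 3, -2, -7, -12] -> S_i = 8 + -5*i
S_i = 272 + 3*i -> [272, 275, 278, 281, 284]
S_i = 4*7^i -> [4, 28, 196, 1372, 9604]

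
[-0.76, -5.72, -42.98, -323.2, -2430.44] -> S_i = -0.76*7.52^i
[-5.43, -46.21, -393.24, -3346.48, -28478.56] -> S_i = -5.43*8.51^i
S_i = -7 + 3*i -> [-7, -4, -1, 2, 5]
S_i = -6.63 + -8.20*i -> [-6.63, -14.83, -23.03, -31.23, -39.43]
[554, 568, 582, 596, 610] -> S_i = 554 + 14*i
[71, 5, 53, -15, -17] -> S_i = Random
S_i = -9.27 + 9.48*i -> [-9.27, 0.21, 9.69, 19.17, 28.65]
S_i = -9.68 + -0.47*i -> [-9.68, -10.15, -10.62, -11.09, -11.56]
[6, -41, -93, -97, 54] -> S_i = Random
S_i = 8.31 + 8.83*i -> [8.31, 17.14, 25.97, 34.8, 43.63]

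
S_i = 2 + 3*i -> [2, 5, 8, 11, 14]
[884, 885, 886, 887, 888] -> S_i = 884 + 1*i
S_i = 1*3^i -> [1, 3, 9, 27, 81]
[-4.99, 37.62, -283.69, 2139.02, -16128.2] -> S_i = -4.99*(-7.54)^i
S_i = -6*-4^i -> [-6, 24, -96, 384, -1536]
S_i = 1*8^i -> [1, 8, 64, 512, 4096]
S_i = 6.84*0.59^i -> [6.84, 4.04, 2.38, 1.4, 0.83]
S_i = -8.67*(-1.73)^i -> [-8.67, 15.0, -25.95, 44.89, -77.66]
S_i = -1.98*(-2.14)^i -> [-1.98, 4.24, -9.07, 19.4, -41.53]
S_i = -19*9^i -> [-19, -171, -1539, -13851, -124659]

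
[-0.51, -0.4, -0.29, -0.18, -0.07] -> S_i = -0.51 + 0.11*i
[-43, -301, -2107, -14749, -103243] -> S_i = -43*7^i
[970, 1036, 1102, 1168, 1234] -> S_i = 970 + 66*i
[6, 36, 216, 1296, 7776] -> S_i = 6*6^i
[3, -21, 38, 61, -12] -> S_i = Random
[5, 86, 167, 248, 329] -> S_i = 5 + 81*i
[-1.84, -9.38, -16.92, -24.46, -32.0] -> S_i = -1.84 + -7.54*i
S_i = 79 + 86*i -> [79, 165, 251, 337, 423]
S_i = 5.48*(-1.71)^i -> [5.48, -9.37, 16.02, -27.4, 46.86]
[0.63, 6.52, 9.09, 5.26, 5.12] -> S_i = Random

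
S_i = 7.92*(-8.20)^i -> [7.92, -64.94, 532.54, -4366.83, 35808.04]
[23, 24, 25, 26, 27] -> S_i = 23 + 1*i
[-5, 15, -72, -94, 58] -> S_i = Random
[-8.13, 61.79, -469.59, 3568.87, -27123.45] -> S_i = -8.13*(-7.60)^i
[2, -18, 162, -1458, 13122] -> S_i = 2*-9^i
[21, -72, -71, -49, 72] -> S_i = Random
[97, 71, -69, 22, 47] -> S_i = Random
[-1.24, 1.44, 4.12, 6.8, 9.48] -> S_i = -1.24 + 2.68*i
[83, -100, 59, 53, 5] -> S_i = Random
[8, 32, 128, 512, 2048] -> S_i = 8*4^i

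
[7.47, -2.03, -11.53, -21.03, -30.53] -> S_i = 7.47 + -9.50*i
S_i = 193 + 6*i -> [193, 199, 205, 211, 217]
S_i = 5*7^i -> [5, 35, 245, 1715, 12005]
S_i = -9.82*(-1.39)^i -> [-9.82, 13.65, -18.97, 26.37, -36.66]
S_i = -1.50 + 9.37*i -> [-1.5, 7.87, 17.24, 26.61, 35.98]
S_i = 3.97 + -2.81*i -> [3.97, 1.16, -1.65, -4.46, -7.27]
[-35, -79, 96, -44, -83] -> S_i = Random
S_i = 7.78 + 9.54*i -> [7.78, 17.32, 26.86, 36.4, 45.94]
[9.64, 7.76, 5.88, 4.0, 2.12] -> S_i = 9.64 + -1.88*i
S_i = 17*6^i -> [17, 102, 612, 3672, 22032]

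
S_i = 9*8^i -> [9, 72, 576, 4608, 36864]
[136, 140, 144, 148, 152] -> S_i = 136 + 4*i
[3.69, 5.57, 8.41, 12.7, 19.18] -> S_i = 3.69*1.51^i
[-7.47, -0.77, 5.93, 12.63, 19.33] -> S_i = -7.47 + 6.70*i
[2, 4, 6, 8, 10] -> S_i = 2 + 2*i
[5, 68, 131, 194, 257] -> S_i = 5 + 63*i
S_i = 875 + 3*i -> [875, 878, 881, 884, 887]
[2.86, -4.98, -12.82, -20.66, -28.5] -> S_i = 2.86 + -7.84*i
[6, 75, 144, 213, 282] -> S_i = 6 + 69*i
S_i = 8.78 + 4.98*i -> [8.78, 13.76, 18.74, 23.72, 28.7]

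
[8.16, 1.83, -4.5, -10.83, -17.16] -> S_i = 8.16 + -6.33*i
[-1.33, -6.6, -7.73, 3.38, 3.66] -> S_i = Random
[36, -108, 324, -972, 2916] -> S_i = 36*-3^i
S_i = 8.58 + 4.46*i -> [8.58, 13.04, 17.5, 21.96, 26.42]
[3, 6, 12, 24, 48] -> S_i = 3*2^i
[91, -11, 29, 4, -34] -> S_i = Random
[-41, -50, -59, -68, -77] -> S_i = -41 + -9*i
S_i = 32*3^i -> [32, 96, 288, 864, 2592]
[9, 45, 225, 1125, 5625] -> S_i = 9*5^i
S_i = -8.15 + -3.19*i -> [-8.15, -11.34, -14.53, -17.72, -20.91]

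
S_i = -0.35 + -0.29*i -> [-0.35, -0.64, -0.93, -1.22, -1.51]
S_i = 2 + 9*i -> [2, 11, 20, 29, 38]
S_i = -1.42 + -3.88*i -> [-1.42, -5.3, -9.18, -13.06, -16.94]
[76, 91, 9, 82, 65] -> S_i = Random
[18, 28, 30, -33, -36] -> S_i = Random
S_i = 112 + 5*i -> [112, 117, 122, 127, 132]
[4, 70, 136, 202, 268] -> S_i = 4 + 66*i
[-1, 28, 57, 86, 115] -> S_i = -1 + 29*i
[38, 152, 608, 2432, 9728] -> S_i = 38*4^i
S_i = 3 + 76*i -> [3, 79, 155, 231, 307]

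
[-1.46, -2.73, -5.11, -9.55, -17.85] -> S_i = -1.46*1.87^i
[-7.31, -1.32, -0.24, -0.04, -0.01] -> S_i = -7.31*0.18^i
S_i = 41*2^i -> [41, 82, 164, 328, 656]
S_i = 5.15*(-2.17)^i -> [5.15, -11.18, 24.25, -52.62, 114.19]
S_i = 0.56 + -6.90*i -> [0.56, -6.34, -13.24, -20.14, -27.04]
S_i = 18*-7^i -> [18, -126, 882, -6174, 43218]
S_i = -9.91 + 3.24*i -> [-9.91, -6.67, -3.43, -0.19, 3.05]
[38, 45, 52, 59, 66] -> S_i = 38 + 7*i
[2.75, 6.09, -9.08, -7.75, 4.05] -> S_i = Random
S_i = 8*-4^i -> [8, -32, 128, -512, 2048]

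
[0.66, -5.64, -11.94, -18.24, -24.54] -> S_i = 0.66 + -6.30*i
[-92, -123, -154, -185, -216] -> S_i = -92 + -31*i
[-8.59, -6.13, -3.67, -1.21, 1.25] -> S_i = -8.59 + 2.46*i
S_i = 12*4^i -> [12, 48, 192, 768, 3072]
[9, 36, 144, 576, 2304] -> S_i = 9*4^i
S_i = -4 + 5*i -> [-4, 1, 6, 11, 16]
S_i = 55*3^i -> [55, 165, 495, 1485, 4455]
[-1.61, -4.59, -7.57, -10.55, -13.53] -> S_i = -1.61 + -2.98*i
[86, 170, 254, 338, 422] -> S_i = 86 + 84*i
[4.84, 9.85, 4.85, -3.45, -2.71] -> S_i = Random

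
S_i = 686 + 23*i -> [686, 709, 732, 755, 778]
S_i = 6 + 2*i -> [6, 8, 10, 12, 14]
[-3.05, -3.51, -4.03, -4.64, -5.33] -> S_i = -3.05*1.15^i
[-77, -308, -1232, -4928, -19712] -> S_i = -77*4^i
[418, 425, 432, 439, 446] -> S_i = 418 + 7*i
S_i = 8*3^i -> [8, 24, 72, 216, 648]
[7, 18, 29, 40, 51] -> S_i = 7 + 11*i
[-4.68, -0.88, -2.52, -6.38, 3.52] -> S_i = Random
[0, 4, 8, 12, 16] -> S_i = 0 + 4*i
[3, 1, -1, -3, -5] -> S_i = 3 + -2*i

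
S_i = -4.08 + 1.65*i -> [-4.08, -2.43, -0.78, 0.87, 2.52]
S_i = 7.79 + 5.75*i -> [7.79, 13.54, 19.29, 25.04, 30.79]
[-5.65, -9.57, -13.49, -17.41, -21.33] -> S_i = -5.65 + -3.92*i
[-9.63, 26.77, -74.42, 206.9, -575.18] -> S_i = -9.63*(-2.78)^i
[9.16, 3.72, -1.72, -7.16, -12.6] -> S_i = 9.16 + -5.44*i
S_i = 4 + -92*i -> [4, -88, -180, -272, -364]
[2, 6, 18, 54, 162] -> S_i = 2*3^i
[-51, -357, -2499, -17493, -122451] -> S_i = -51*7^i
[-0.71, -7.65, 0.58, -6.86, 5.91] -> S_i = Random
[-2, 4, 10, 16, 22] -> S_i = -2 + 6*i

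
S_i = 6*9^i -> [6, 54, 486, 4374, 39366]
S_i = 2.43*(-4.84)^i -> [2.43, -11.76, 56.92, -275.51, 1333.48]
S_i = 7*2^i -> [7, 14, 28, 56, 112]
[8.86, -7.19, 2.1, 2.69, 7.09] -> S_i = Random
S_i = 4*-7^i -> [4, -28, 196, -1372, 9604]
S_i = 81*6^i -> [81, 486, 2916, 17496, 104976]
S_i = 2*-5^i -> [2, -10, 50, -250, 1250]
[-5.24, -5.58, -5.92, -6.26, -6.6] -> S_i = -5.24 + -0.34*i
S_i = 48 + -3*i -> [48, 45, 42, 39, 36]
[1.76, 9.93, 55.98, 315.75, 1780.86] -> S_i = 1.76*5.64^i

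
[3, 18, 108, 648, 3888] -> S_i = 3*6^i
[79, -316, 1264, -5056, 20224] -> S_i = 79*-4^i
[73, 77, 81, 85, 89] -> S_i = 73 + 4*i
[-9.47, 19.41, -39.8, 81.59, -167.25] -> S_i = -9.47*(-2.05)^i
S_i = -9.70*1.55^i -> [-9.7, -15.04, -23.3, -36.12, -55.99]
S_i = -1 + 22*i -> [-1, 21, 43, 65, 87]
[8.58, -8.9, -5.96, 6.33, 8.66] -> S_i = Random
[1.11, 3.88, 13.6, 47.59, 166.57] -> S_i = 1.11*3.50^i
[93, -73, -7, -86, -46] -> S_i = Random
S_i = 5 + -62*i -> [5, -57, -119, -181, -243]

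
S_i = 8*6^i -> [8, 48, 288, 1728, 10368]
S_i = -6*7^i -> [-6, -42, -294, -2058, -14406]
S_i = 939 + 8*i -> [939, 947, 955, 963, 971]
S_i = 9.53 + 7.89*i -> [9.53, 17.42, 25.31, 33.2, 41.09]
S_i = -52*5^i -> [-52, -260, -1300, -6500, -32500]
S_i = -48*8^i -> [-48, -384, -3072, -24576, -196608]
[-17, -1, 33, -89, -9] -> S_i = Random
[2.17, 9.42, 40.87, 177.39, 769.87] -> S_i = 2.17*4.34^i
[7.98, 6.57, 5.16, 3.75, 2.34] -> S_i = 7.98 + -1.41*i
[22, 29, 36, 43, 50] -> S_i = 22 + 7*i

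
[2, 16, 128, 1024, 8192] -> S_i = 2*8^i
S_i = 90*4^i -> [90, 360, 1440, 5760, 23040]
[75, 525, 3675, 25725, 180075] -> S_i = 75*7^i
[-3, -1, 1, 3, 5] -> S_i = -3 + 2*i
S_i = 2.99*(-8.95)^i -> [2.99, -26.76, 239.51, -2143.58, 19185.07]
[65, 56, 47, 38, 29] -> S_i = 65 + -9*i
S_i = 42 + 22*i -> [42, 64, 86, 108, 130]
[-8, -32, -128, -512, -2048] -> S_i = -8*4^i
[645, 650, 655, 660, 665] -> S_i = 645 + 5*i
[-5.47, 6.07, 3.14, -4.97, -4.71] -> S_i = Random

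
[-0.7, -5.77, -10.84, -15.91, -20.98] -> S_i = -0.70 + -5.07*i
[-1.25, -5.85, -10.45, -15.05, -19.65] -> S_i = -1.25 + -4.60*i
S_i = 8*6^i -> [8, 48, 288, 1728, 10368]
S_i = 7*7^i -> [7, 49, 343, 2401, 16807]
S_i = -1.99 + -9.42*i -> [-1.99, -11.41, -20.83, -30.25, -39.67]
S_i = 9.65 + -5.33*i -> [9.65, 4.32, -1.01, -6.34, -11.67]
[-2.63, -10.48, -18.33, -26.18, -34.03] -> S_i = -2.63 + -7.85*i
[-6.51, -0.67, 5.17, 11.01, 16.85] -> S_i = -6.51 + 5.84*i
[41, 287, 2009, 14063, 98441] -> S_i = 41*7^i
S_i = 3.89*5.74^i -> [3.89, 22.33, 128.17, 735.67, 4222.77]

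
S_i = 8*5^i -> [8, 40, 200, 1000, 5000]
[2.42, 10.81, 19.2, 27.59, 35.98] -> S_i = 2.42 + 8.39*i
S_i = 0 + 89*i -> [0, 89, 178, 267, 356]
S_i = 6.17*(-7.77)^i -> [6.17, -47.94, 372.5, -2894.33, 22488.95]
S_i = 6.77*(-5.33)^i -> [6.77, -36.08, 192.33, -1025.11, 5463.83]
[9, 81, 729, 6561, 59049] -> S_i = 9*9^i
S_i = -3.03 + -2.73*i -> [-3.03, -5.76, -8.49, -11.22, -13.95]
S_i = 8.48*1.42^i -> [8.48, 12.04, 17.1, 24.28, 34.48]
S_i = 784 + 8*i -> [784, 792, 800, 808, 816]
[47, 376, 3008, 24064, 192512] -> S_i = 47*8^i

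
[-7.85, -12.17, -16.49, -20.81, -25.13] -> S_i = -7.85 + -4.32*i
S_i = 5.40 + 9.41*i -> [5.4, 14.81, 24.22, 33.63, 43.04]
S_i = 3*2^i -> [3, 6, 12, 24, 48]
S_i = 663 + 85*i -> [663, 748, 833, 918, 1003]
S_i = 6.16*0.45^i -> [6.16, 2.77, 1.25, 0.56, 0.25]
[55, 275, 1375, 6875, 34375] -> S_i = 55*5^i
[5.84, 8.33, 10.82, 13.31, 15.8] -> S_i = 5.84 + 2.49*i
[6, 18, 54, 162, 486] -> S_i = 6*3^i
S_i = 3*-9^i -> [3, -27, 243, -2187, 19683]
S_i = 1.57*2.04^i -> [1.57, 3.2, 6.53, 13.33, 27.19]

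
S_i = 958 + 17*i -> [958, 975, 992, 1009, 1026]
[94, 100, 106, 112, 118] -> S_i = 94 + 6*i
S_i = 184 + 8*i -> [184, 192, 200, 208, 216]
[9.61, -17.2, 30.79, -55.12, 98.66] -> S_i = 9.61*(-1.79)^i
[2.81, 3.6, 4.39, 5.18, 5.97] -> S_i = 2.81 + 0.79*i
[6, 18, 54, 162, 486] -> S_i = 6*3^i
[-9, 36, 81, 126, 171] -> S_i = -9 + 45*i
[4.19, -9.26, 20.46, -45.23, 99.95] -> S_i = 4.19*(-2.21)^i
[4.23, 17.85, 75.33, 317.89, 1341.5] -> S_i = 4.23*4.22^i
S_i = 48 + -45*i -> [48, 3, -42, -87, -132]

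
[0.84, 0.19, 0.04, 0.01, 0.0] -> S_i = 0.84*0.23^i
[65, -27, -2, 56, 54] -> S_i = Random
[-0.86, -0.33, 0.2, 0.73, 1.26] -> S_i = -0.86 + 0.53*i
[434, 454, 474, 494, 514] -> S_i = 434 + 20*i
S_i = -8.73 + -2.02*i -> [-8.73, -10.75, -12.77, -14.79, -16.81]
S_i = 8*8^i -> [8, 64, 512, 4096, 32768]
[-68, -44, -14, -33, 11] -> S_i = Random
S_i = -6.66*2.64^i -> [-6.66, -17.58, -46.42, -122.54, -323.51]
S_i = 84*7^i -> [84, 588, 4116, 28812, 201684]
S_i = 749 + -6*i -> [749, 743, 737, 731, 725]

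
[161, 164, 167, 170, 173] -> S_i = 161 + 3*i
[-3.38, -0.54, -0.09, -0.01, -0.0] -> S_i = -3.38*0.16^i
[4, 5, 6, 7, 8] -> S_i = 4 + 1*i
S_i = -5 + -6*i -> [-5, -11, -17, -23, -29]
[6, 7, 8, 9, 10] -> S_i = 6 + 1*i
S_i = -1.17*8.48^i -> [-1.17, -9.92, -84.14, -713.47, -6050.19]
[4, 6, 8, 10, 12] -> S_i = 4 + 2*i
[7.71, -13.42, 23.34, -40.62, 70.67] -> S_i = 7.71*(-1.74)^i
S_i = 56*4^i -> [56, 224, 896, 3584, 14336]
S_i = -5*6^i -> [-5, -30, -180, -1080, -6480]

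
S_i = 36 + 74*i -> [36, 110, 184, 258, 332]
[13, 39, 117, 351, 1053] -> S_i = 13*3^i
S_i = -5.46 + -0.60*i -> [-5.46, -6.06, -6.66, -7.26, -7.86]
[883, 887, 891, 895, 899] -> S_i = 883 + 4*i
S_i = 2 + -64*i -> [2, -62, -126, -190, -254]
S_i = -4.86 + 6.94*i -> [-4.86, 2.08, 9.02, 15.96, 22.9]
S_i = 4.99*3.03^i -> [4.99, 15.12, 45.81, 138.81, 420.6]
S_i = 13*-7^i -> [13, -91, 637, -4459, 31213]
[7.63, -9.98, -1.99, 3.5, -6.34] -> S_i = Random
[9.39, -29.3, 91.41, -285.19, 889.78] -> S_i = 9.39*(-3.12)^i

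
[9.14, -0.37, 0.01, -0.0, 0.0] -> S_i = 9.14*(-0.04)^i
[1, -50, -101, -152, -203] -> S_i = 1 + -51*i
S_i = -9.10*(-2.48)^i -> [-9.1, 22.57, -55.97, 138.8, -344.23]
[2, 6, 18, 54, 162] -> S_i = 2*3^i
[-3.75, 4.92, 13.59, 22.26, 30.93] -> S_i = -3.75 + 8.67*i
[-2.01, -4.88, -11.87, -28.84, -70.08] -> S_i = -2.01*2.43^i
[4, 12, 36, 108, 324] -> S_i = 4*3^i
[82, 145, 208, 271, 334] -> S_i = 82 + 63*i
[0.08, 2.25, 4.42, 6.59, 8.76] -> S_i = 0.08 + 2.17*i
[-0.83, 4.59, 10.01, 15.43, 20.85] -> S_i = -0.83 + 5.42*i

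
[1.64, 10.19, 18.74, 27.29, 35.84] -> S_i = 1.64 + 8.55*i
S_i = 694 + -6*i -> [694, 688, 682, 676, 670]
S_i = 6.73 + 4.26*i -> [6.73, 10.99, 15.25, 19.51, 23.77]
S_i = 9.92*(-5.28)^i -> [9.92, -52.38, 276.55, -1460.2, 7709.88]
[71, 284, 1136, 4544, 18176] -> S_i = 71*4^i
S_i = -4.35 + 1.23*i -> [-4.35, -3.12, -1.89, -0.66, 0.57]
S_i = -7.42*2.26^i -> [-7.42, -16.77, -37.9, -85.65, -193.57]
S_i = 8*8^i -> [8, 64, 512, 4096, 32768]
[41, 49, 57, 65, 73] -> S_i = 41 + 8*i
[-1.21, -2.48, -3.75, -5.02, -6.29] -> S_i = -1.21 + -1.27*i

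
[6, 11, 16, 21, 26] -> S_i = 6 + 5*i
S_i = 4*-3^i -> [4, -12, 36, -108, 324]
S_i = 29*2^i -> [29, 58, 116, 232, 464]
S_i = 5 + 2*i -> [5, 7, 9, 11, 13]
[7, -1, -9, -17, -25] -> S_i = 7 + -8*i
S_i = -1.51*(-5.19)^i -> [-1.51, 7.84, -40.67, 211.1, -1095.59]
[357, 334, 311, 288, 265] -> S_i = 357 + -23*i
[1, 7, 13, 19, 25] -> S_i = 1 + 6*i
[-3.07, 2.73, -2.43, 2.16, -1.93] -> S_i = -3.07*(-0.89)^i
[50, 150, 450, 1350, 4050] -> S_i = 50*3^i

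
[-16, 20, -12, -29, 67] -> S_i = Random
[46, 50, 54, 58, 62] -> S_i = 46 + 4*i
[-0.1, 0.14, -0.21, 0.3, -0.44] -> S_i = -0.10*(-1.45)^i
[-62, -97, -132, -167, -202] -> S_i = -62 + -35*i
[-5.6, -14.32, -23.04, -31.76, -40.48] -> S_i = -5.60 + -8.72*i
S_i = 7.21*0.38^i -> [7.21, 2.74, 1.04, 0.4, 0.15]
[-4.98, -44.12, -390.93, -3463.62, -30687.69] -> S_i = -4.98*8.86^i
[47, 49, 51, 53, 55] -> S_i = 47 + 2*i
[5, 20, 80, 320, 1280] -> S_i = 5*4^i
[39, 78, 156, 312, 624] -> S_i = 39*2^i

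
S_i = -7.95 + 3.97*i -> [-7.95, -3.98, -0.01, 3.96, 7.93]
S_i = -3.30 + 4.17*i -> [-3.3, 0.87, 5.04, 9.21, 13.38]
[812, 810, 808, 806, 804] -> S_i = 812 + -2*i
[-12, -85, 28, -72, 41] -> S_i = Random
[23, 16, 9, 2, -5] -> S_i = 23 + -7*i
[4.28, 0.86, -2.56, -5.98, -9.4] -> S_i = 4.28 + -3.42*i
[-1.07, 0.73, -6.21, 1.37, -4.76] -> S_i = Random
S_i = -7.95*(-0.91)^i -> [-7.95, 7.23, -6.58, 5.99, -5.45]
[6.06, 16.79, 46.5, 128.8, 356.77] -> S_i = 6.06*2.77^i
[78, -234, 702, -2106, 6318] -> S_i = 78*-3^i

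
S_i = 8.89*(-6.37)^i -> [8.89, -56.63, 360.73, -2297.84, 14637.25]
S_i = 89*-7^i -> [89, -623, 4361, -30527, 213689]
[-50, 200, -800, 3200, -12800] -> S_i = -50*-4^i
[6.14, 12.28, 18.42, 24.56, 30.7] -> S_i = 6.14 + 6.14*i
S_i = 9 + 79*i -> [9, 88, 167, 246, 325]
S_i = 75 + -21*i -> [75, 54, 33, 12, -9]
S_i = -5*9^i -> [-5, -45, -405, -3645, -32805]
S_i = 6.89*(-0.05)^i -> [6.89, -0.34, 0.02, -0.0, 0.0]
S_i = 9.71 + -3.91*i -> [9.71, 5.8, 1.89, -2.02, -5.93]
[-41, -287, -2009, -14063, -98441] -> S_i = -41*7^i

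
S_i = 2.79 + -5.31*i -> [2.79, -2.52, -7.83, -13.14, -18.45]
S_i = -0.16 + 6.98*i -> [-0.16, 6.82, 13.8, 20.78, 27.76]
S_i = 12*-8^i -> [12, -96, 768, -6144, 49152]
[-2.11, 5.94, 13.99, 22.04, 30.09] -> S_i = -2.11 + 8.05*i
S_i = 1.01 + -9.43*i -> [1.01, -8.42, -17.85, -27.28, -36.71]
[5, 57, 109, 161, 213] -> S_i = 5 + 52*i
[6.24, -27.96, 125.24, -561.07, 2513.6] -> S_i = 6.24*(-4.48)^i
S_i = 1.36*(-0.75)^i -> [1.36, -1.02, 0.76, -0.57, 0.43]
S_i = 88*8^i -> [88, 704, 5632, 45056, 360448]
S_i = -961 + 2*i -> [-961, -959, -957, -955, -953]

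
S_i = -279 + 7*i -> [-279, -272, -265, -258, -251]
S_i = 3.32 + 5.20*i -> [3.32, 8.52, 13.72, 18.92, 24.12]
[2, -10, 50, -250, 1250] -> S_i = 2*-5^i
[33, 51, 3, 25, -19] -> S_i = Random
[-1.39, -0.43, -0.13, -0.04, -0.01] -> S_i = -1.39*0.31^i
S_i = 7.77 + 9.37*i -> [7.77, 17.14, 26.51, 35.88, 45.25]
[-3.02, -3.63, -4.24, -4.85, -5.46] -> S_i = -3.02 + -0.61*i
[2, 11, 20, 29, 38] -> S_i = 2 + 9*i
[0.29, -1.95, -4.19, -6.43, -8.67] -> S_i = 0.29 + -2.24*i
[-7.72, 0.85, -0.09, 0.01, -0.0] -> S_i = -7.72*(-0.11)^i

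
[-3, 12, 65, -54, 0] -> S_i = Random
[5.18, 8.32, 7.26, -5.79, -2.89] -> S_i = Random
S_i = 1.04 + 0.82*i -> [1.04, 1.86, 2.68, 3.5, 4.32]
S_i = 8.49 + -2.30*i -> [8.49, 6.19, 3.89, 1.59, -0.71]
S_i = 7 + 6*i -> [7, 13, 19, 25, 31]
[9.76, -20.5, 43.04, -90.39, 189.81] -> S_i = 9.76*(-2.10)^i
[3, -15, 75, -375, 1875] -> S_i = 3*-5^i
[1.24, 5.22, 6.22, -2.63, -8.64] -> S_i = Random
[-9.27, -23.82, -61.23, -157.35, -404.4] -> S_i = -9.27*2.57^i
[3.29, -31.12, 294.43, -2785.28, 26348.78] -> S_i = 3.29*(-9.46)^i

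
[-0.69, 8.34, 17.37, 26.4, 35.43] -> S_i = -0.69 + 9.03*i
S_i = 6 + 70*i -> [6, 76, 146, 216, 286]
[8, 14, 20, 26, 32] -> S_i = 8 + 6*i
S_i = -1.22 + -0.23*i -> [-1.22, -1.45, -1.68, -1.91, -2.14]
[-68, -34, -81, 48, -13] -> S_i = Random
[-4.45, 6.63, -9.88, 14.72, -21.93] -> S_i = -4.45*(-1.49)^i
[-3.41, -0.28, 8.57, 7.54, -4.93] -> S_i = Random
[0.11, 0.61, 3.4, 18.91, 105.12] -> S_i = 0.11*5.56^i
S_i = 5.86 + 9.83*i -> [5.86, 15.69, 25.52, 35.35, 45.18]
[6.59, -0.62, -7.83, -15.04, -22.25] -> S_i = 6.59 + -7.21*i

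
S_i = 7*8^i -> [7, 56, 448, 3584, 28672]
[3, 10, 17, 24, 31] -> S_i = 3 + 7*i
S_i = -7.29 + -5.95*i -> [-7.29, -13.24, -19.19, -25.14, -31.09]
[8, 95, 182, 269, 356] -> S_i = 8 + 87*i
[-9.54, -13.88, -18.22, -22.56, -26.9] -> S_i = -9.54 + -4.34*i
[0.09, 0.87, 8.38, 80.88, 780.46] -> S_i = 0.09*9.65^i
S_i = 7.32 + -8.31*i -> [7.32, -0.99, -9.3, -17.61, -25.92]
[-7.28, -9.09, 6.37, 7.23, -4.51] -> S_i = Random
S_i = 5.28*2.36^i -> [5.28, 12.46, 29.41, 69.4, 163.79]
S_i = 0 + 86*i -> [0, 86, 172, 258, 344]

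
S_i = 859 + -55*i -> [859, 804, 749, 694, 639]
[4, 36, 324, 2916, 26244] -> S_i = 4*9^i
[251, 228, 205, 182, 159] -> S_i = 251 + -23*i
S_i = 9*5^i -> [9, 45, 225, 1125, 5625]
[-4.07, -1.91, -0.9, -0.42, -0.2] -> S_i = -4.07*0.47^i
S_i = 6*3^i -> [6, 18, 54, 162, 486]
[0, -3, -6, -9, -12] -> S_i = 0 + -3*i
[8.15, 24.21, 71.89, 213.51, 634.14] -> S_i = 8.15*2.97^i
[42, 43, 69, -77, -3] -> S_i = Random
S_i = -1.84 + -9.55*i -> [-1.84, -11.39, -20.94, -30.49, -40.04]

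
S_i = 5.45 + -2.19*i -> [5.45, 3.26, 1.07, -1.12, -3.31]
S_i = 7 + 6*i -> [7, 13, 19, 25, 31]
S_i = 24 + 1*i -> [24, 25, 26, 27, 28]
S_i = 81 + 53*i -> [81, 134, 187, 240, 293]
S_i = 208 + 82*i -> [208, 290, 372, 454, 536]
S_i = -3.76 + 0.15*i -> [-3.76, -3.61, -3.46, -3.31, -3.16]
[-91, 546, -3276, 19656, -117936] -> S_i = -91*-6^i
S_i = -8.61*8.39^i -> [-8.61, -72.24, -606.08, -5084.98, -42662.96]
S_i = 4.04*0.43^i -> [4.04, 1.74, 0.75, 0.32, 0.14]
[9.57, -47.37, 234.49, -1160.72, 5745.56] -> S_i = 9.57*(-4.95)^i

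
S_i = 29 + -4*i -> [29, 25, 21, 17, 13]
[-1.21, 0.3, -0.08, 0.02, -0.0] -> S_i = -1.21*(-0.25)^i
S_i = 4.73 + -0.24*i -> [4.73, 4.49, 4.25, 4.01, 3.77]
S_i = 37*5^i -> [37, 185, 925, 4625, 23125]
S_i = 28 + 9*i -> [28, 37, 46, 55, 64]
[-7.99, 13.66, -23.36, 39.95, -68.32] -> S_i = -7.99*(-1.71)^i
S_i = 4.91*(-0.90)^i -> [4.91, -4.42, 3.98, -3.58, 3.22]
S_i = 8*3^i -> [8, 24, 72, 216, 648]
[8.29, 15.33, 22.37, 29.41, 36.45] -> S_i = 8.29 + 7.04*i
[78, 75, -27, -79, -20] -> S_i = Random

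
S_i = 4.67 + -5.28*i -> [4.67, -0.61, -5.89, -11.17, -16.45]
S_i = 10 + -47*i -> [10, -37, -84, -131, -178]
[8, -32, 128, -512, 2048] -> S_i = 8*-4^i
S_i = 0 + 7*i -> [0, 7, 14, 21, 28]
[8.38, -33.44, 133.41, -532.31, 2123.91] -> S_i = 8.38*(-3.99)^i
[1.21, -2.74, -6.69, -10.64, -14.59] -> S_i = 1.21 + -3.95*i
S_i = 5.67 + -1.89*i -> [5.67, 3.78, 1.89, 0.0, -1.89]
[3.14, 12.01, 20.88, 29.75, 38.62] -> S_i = 3.14 + 8.87*i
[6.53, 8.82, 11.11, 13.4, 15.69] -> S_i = 6.53 + 2.29*i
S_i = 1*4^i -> [1, 4, 16, 64, 256]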